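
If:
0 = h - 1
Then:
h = 1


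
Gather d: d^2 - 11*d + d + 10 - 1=d^2 - 10*d + 9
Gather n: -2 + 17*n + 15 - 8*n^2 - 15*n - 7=-8*n^2 + 2*n + 6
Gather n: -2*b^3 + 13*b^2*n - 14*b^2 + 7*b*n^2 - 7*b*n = -2*b^3 - 14*b^2 + 7*b*n^2 + n*(13*b^2 - 7*b)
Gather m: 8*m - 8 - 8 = 8*m - 16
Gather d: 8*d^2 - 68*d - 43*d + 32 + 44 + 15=8*d^2 - 111*d + 91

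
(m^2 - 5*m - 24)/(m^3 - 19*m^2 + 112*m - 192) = (m + 3)/(m^2 - 11*m + 24)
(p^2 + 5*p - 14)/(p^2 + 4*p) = (p^2 + 5*p - 14)/(p*(p + 4))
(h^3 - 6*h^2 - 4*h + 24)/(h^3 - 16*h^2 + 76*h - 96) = (h + 2)/(h - 8)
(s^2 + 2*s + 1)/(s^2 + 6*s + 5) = (s + 1)/(s + 5)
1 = 1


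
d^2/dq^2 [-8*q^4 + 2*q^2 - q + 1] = 4 - 96*q^2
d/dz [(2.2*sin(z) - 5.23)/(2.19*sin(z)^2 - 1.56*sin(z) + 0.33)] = (-4.818*sin(z)^2 + 22.9074*sin(z) - 7.4328)*cos(z)/(4.7961*sin(z)^4 - 6.8328*sin(z)^3 + 3.879*sin(z)^2 - 1.0296*sin(z) + 0.1089)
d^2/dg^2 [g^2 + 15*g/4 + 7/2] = 2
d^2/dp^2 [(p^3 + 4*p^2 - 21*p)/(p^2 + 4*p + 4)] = 50*(4 - p)/(p^4 + 8*p^3 + 24*p^2 + 32*p + 16)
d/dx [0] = 0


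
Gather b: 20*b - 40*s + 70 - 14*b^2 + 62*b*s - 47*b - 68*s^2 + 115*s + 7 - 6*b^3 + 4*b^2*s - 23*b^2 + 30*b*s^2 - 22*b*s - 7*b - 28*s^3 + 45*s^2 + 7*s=-6*b^3 + b^2*(4*s - 37) + b*(30*s^2 + 40*s - 34) - 28*s^3 - 23*s^2 + 82*s + 77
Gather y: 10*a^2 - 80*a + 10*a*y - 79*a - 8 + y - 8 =10*a^2 - 159*a + y*(10*a + 1) - 16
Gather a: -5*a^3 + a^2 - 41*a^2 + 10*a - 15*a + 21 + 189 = -5*a^3 - 40*a^2 - 5*a + 210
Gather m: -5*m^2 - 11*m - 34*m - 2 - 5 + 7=-5*m^2 - 45*m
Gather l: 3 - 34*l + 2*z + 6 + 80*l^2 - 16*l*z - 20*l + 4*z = 80*l^2 + l*(-16*z - 54) + 6*z + 9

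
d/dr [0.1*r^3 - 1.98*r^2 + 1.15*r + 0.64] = 0.3*r^2 - 3.96*r + 1.15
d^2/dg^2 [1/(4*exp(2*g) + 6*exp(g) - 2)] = ((4*exp(g) + 3)^2*exp(g) - (8*exp(g) + 3)*(2*exp(2*g) + 3*exp(g) - 1)/2)*exp(g)/(2*exp(2*g) + 3*exp(g) - 1)^3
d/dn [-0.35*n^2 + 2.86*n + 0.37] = 2.86 - 0.7*n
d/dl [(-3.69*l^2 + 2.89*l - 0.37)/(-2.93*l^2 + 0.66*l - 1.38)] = (6.0323*l^2 + 8.0162*l - 3.744)/(8.5849*l^4 - 3.8676*l^3 + 8.5224*l^2 - 1.8216*l + 1.9044)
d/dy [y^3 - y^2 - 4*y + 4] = 3*y^2 - 2*y - 4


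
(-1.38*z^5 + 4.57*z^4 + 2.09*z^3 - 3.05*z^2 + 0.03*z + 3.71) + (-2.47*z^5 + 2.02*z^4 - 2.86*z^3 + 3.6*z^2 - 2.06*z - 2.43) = -3.85*z^5 + 6.59*z^4 - 0.77*z^3 + 0.55*z^2 - 2.03*z + 1.28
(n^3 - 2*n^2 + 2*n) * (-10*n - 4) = -10*n^4 + 16*n^3 - 12*n^2 - 8*n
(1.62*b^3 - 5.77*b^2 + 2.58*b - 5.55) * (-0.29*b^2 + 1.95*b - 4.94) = -0.4698*b^5 + 4.8323*b^4 - 20.0025*b^3 + 35.1443*b^2 - 23.5677*b + 27.417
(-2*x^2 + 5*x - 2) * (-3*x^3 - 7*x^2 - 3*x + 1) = 6*x^5 - x^4 - 23*x^3 - 3*x^2 + 11*x - 2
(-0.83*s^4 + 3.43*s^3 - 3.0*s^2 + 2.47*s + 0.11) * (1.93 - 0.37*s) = 0.3071*s^5 - 2.871*s^4 + 7.7299*s^3 - 6.7039*s^2 + 4.7264*s + 0.2123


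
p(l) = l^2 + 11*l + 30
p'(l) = 2*l + 11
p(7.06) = 157.50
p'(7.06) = 25.12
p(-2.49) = 8.81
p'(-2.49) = 6.02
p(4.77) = 105.22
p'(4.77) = 20.54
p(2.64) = 66.01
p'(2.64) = 16.28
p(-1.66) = 14.50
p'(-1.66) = 7.68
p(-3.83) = 2.54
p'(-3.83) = 3.34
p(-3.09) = 5.56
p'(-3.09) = 4.82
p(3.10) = 73.71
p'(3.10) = 17.20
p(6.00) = 132.00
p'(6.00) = 23.00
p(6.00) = 132.00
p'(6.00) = 23.00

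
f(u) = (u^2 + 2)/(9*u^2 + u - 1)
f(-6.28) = 0.12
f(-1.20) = 0.32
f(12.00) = 0.11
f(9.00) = 0.11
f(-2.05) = 0.18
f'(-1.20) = 0.39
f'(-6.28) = 0.00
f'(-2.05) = 0.07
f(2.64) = 0.14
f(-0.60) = 1.44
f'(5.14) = -0.00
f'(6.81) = -0.00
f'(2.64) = -0.02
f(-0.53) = 2.29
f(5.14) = 0.12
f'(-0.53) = 18.49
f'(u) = 2*u/(9*u^2 + u - 1) + (-18*u - 1)*(u^2 + 2)/(9*u^2 + u - 1)^2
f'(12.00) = 0.00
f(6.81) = 0.11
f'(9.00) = 0.00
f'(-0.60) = 7.87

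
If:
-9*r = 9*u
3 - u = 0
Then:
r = -3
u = 3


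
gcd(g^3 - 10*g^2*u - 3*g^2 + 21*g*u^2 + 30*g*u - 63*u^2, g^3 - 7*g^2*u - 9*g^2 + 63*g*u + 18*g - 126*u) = -g^2 + 7*g*u + 3*g - 21*u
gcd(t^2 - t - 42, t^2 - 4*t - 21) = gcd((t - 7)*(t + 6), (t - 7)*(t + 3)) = t - 7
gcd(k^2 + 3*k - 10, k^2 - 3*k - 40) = k + 5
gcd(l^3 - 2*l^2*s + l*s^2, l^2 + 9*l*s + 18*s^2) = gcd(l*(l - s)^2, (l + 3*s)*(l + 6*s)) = 1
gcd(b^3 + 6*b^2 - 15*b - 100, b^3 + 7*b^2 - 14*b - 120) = b^2 + b - 20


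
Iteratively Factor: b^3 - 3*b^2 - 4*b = (b + 1)*(b^2 - 4*b) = b*(b + 1)*(b - 4)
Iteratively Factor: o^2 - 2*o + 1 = (o - 1)*(o - 1)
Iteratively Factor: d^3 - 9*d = (d + 3)*(d^2 - 3*d) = d*(d + 3)*(d - 3)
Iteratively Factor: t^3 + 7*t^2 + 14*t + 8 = (t + 2)*(t^2 + 5*t + 4) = (t + 2)*(t + 4)*(t + 1)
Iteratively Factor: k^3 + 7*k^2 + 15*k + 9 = (k + 1)*(k^2 + 6*k + 9) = (k + 1)*(k + 3)*(k + 3)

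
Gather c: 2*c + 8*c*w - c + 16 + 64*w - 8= c*(8*w + 1) + 64*w + 8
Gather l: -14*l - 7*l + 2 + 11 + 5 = 18 - 21*l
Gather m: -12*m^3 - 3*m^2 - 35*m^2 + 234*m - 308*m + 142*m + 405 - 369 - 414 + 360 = -12*m^3 - 38*m^2 + 68*m - 18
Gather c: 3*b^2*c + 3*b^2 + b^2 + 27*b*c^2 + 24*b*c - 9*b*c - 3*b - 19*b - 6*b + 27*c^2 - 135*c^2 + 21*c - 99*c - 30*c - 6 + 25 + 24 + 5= 4*b^2 - 28*b + c^2*(27*b - 108) + c*(3*b^2 + 15*b - 108) + 48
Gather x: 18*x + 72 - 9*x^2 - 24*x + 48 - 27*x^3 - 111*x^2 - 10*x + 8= -27*x^3 - 120*x^2 - 16*x + 128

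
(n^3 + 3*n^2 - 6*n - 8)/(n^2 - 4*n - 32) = (n^2 - n - 2)/(n - 8)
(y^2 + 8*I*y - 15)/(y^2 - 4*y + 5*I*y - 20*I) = (y + 3*I)/(y - 4)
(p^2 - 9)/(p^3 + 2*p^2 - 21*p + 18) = (p + 3)/(p^2 + 5*p - 6)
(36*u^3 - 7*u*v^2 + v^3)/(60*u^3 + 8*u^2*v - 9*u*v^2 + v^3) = (3*u - v)/(5*u - v)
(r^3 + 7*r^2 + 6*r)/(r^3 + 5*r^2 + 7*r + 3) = r*(r + 6)/(r^2 + 4*r + 3)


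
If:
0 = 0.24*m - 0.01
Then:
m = 0.04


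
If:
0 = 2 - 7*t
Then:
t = 2/7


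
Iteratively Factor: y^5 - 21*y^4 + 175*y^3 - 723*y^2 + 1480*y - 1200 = (y - 4)*(y^4 - 17*y^3 + 107*y^2 - 295*y + 300) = (y - 4)^2*(y^3 - 13*y^2 + 55*y - 75) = (y - 5)*(y - 4)^2*(y^2 - 8*y + 15) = (y - 5)^2*(y - 4)^2*(y - 3)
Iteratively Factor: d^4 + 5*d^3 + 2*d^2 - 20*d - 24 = (d + 3)*(d^3 + 2*d^2 - 4*d - 8) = (d + 2)*(d + 3)*(d^2 - 4) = (d + 2)^2*(d + 3)*(d - 2)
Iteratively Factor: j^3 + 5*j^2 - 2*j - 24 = (j + 4)*(j^2 + j - 6) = (j + 3)*(j + 4)*(j - 2)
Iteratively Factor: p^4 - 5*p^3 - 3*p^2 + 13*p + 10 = (p - 5)*(p^3 - 3*p - 2) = (p - 5)*(p + 1)*(p^2 - p - 2) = (p - 5)*(p + 1)^2*(p - 2)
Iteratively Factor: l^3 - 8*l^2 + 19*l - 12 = (l - 4)*(l^2 - 4*l + 3) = (l - 4)*(l - 1)*(l - 3)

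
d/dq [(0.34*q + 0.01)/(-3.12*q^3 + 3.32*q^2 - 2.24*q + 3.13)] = (2.1216*q^3 - 1.0352*q^2 - 0.0664*q + 1.0866)/(9.7344*q^6 - 20.7168*q^5 + 25.0*q^4 - 34.4048*q^3 + 25.8008*q^2 - 14.0224*q + 9.7969)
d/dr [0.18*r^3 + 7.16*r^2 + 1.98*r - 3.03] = 0.54*r^2 + 14.32*r + 1.98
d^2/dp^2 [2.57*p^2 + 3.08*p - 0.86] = 5.14000000000000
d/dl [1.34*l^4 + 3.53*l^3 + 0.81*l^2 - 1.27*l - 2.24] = 5.36*l^3 + 10.59*l^2 + 1.62*l - 1.27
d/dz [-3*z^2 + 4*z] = 4 - 6*z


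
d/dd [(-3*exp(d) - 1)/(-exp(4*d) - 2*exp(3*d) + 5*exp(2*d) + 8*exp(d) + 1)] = (-9*exp(4*d) - 16*exp(3*d) + 9*exp(2*d) + 10*exp(d) + 5)*exp(d)/(exp(8*d) + 4*exp(7*d) - 6*exp(6*d) - 36*exp(5*d) - 9*exp(4*d) + 76*exp(3*d) + 74*exp(2*d) + 16*exp(d) + 1)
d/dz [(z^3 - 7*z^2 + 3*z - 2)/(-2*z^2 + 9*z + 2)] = (-2*z^4 + 18*z^3 - 51*z^2 - 36*z + 24)/(4*z^4 - 36*z^3 + 73*z^2 + 36*z + 4)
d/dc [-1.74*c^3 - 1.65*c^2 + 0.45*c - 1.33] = -5.22*c^2 - 3.3*c + 0.45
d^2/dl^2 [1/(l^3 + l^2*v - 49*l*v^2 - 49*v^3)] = 2*(-(3*l + v)*(l^3 + l^2*v - 49*l*v^2 - 49*v^3) + (3*l^2 + 2*l*v - 49*v^2)^2)/(l^3 + l^2*v - 49*l*v^2 - 49*v^3)^3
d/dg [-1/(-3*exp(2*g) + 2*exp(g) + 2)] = (2 - 6*exp(g))*exp(g)/(-3*exp(2*g) + 2*exp(g) + 2)^2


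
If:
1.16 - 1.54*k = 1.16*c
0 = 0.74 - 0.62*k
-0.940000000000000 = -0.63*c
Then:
No Solution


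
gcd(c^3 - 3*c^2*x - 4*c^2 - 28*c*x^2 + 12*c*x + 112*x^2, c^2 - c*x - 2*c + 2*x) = 1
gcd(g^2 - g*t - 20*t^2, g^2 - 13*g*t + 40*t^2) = -g + 5*t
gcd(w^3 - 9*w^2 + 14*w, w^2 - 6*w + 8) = w - 2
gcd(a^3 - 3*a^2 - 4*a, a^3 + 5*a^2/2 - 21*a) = a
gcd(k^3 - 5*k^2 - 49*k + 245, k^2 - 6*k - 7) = k - 7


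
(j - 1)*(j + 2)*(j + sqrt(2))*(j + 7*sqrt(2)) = j^4 + j^3 + 8*sqrt(2)*j^3 + 8*sqrt(2)*j^2 + 12*j^2 - 16*sqrt(2)*j + 14*j - 28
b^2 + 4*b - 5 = (b - 1)*(b + 5)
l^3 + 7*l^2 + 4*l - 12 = (l - 1)*(l + 2)*(l + 6)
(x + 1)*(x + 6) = x^2 + 7*x + 6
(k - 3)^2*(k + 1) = k^3 - 5*k^2 + 3*k + 9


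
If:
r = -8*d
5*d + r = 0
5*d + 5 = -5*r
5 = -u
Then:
No Solution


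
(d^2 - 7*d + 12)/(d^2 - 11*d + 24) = (d - 4)/(d - 8)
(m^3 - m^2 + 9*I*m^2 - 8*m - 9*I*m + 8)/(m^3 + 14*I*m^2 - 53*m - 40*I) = (m - 1)/(m + 5*I)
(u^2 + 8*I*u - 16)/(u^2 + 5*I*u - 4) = (u + 4*I)/(u + I)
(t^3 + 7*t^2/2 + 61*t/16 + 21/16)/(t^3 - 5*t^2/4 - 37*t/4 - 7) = (t + 3/4)/(t - 4)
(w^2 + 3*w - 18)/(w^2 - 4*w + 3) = (w + 6)/(w - 1)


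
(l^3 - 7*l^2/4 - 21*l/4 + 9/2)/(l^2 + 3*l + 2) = (4*l^2 - 15*l + 9)/(4*(l + 1))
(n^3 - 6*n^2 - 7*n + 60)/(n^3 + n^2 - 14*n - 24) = (n - 5)/(n + 2)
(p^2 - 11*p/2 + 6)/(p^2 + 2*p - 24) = (p - 3/2)/(p + 6)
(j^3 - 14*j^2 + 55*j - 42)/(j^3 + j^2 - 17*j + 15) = (j^2 - 13*j + 42)/(j^2 + 2*j - 15)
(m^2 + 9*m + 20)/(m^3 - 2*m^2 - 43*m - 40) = (m + 4)/(m^2 - 7*m - 8)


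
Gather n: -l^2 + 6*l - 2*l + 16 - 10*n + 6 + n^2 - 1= -l^2 + 4*l + n^2 - 10*n + 21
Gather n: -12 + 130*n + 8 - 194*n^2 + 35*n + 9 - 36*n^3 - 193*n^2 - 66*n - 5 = -36*n^3 - 387*n^2 + 99*n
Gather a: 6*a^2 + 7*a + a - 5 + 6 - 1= 6*a^2 + 8*a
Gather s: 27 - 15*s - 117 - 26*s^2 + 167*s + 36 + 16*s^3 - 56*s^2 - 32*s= 16*s^3 - 82*s^2 + 120*s - 54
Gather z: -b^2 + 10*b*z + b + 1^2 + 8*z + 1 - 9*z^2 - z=-b^2 + b - 9*z^2 + z*(10*b + 7) + 2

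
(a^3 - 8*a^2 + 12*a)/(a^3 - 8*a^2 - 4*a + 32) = a*(a - 6)/(a^2 - 6*a - 16)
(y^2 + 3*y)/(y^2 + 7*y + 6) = y*(y + 3)/(y^2 + 7*y + 6)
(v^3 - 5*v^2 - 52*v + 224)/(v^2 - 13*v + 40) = (v^2 + 3*v - 28)/(v - 5)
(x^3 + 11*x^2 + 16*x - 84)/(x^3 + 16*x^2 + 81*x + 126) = (x - 2)/(x + 3)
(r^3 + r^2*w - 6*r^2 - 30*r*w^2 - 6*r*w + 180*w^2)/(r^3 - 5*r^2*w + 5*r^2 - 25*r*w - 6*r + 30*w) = (r^2 + 6*r*w - 6*r - 36*w)/(r^2 + 5*r - 6)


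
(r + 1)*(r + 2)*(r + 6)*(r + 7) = r^4 + 16*r^3 + 83*r^2 + 152*r + 84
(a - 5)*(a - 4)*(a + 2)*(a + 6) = a^4 - a^3 - 40*a^2 + 52*a + 240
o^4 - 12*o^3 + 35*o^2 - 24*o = o*(o - 8)*(o - 3)*(o - 1)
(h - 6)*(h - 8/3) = h^2 - 26*h/3 + 16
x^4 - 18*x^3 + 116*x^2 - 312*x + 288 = (x - 6)^2*(x - 4)*(x - 2)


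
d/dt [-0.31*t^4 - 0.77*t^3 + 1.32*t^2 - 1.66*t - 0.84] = -1.24*t^3 - 2.31*t^2 + 2.64*t - 1.66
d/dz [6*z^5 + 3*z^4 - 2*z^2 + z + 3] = 30*z^4 + 12*z^3 - 4*z + 1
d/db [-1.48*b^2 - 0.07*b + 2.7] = -2.96*b - 0.07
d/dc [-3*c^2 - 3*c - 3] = -6*c - 3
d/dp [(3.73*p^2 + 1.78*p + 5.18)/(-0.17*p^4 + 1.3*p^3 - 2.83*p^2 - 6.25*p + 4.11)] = (1.2682*p^5 - 3.9412*p^4 - 1.1056*p^3 - 38.4771*p^2 + 59.9794*p + 39.6908)/(0.0289*p^8 - 0.442*p^7 + 2.6522*p^6 - 5.233*p^5 - 9.6385*p^4 + 46.061*p^3 + 15.7999*p^2 - 51.375*p + 16.8921)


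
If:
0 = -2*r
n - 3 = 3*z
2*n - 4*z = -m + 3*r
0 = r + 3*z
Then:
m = -6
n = 3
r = 0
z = 0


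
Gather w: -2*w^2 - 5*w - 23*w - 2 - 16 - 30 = -2*w^2 - 28*w - 48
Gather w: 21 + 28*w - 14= 28*w + 7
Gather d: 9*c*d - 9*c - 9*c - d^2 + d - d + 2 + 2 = 9*c*d - 18*c - d^2 + 4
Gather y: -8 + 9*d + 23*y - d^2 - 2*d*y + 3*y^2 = -d^2 + 9*d + 3*y^2 + y*(23 - 2*d) - 8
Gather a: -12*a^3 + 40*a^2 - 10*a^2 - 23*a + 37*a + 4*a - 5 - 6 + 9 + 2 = -12*a^3 + 30*a^2 + 18*a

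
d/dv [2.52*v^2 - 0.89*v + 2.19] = 5.04*v - 0.89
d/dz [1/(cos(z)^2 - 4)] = 2*sin(z)*cos(z)/(cos(z)^2 - 4)^2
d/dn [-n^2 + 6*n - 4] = 6 - 2*n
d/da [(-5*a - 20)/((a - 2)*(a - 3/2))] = 20*(a^2 + 8*a - 17)/(4*a^4 - 28*a^3 + 73*a^2 - 84*a + 36)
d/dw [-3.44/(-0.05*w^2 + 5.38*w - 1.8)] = (18.5072 - 0.344*w)/(0.05*w^2 - 5.38*w + 1.8)^2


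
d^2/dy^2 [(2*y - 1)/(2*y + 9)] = -80/(2*y + 9)^3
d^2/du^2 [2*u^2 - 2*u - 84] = 4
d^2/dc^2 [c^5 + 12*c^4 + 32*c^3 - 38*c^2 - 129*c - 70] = 20*c^3 + 144*c^2 + 192*c - 76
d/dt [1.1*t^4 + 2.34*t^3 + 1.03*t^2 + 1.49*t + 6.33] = 4.4*t^3 + 7.02*t^2 + 2.06*t + 1.49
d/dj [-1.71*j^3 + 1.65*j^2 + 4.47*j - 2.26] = -5.13*j^2 + 3.3*j + 4.47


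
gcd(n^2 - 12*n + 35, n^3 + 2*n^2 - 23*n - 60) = n - 5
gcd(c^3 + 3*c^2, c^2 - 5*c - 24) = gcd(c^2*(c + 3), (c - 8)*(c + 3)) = c + 3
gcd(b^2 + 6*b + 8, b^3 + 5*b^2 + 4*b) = b + 4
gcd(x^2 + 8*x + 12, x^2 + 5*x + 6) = x + 2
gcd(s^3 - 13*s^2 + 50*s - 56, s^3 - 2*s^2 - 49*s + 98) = s^2 - 9*s + 14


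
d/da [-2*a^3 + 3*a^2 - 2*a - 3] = -6*a^2 + 6*a - 2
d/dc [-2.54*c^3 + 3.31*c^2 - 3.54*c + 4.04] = -7.62*c^2 + 6.62*c - 3.54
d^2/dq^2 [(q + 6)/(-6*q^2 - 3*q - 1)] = 6*(-3*(q + 6)*(4*q + 1)^2 + (6*q + 13)*(6*q^2 + 3*q + 1))/(6*q^2 + 3*q + 1)^3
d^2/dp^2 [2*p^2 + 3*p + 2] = 4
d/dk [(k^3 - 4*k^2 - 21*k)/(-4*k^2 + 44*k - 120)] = (-k^4 + 22*k^3 - 155*k^2 + 240*k + 630)/(4*(k^4 - 22*k^3 + 181*k^2 - 660*k + 900))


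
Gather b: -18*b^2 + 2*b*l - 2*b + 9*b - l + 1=-18*b^2 + b*(2*l + 7) - l + 1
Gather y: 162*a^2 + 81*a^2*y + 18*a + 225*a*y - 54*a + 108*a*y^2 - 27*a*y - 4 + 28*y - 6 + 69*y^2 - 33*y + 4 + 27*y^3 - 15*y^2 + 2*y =162*a^2 - 36*a + 27*y^3 + y^2*(108*a + 54) + y*(81*a^2 + 198*a - 3) - 6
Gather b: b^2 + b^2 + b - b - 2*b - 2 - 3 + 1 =2*b^2 - 2*b - 4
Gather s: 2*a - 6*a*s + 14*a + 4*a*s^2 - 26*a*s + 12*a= 4*a*s^2 - 32*a*s + 28*a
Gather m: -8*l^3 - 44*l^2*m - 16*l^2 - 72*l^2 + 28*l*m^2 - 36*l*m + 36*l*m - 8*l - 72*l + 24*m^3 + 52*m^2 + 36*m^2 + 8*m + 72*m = -8*l^3 - 88*l^2 - 80*l + 24*m^3 + m^2*(28*l + 88) + m*(80 - 44*l^2)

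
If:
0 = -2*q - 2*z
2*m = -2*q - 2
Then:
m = z - 1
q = -z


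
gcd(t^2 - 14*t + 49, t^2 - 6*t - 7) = t - 7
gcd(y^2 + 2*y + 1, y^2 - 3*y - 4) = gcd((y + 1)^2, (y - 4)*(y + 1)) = y + 1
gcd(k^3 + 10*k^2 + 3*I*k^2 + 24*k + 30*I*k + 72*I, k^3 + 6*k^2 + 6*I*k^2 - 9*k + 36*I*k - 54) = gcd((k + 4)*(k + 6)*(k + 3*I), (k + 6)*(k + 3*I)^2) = k^2 + k*(6 + 3*I) + 18*I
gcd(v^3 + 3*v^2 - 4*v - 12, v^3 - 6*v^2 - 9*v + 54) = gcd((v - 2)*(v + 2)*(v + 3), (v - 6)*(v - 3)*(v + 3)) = v + 3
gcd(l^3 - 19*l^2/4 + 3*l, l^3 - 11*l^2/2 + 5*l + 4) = l - 4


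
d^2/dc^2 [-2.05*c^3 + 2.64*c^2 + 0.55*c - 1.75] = 5.28 - 12.3*c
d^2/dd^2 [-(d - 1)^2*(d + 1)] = 2 - 6*d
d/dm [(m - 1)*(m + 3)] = 2*m + 2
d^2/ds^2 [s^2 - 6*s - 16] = 2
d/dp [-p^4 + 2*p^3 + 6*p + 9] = -4*p^3 + 6*p^2 + 6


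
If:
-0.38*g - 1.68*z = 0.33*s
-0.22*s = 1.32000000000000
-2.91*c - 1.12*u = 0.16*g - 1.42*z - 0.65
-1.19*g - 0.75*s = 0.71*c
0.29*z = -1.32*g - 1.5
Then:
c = 8.80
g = -1.47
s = -6.00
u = -20.16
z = 1.51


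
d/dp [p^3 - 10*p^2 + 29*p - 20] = 3*p^2 - 20*p + 29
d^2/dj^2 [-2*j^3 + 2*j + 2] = -12*j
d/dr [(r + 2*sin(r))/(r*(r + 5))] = (r*(r + 5)*(2*cos(r) + 1) - r*(r + 2*sin(r)) - (r + 5)*(r + 2*sin(r)))/(r^2*(r + 5)^2)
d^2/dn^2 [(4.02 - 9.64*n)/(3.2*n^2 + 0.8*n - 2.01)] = (-(6.4*n + 0.8)*(9.64*n - 4.02)*(12.8*n + 1.6) + (185.088*n - 10.304)*(3.2*n^2 + 0.8*n - 2.01))/(3.2*n^2 + 0.8*n - 2.01)^3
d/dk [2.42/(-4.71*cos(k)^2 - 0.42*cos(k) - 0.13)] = -(22.7964*cos(k) + 1.0164)*sin(k)/(4.71*cos(k)^2 + 0.42*cos(k) + 0.13)^2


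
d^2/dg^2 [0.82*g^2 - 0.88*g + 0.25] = 1.64000000000000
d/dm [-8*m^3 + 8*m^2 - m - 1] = -24*m^2 + 16*m - 1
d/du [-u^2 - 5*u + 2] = -2*u - 5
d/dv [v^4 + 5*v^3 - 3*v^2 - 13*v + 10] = 4*v^3 + 15*v^2 - 6*v - 13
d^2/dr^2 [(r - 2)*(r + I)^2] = 6*r - 4 + 4*I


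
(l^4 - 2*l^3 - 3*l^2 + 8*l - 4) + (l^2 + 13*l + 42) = l^4 - 2*l^3 - 2*l^2 + 21*l + 38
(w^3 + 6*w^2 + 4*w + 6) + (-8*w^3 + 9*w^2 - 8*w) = -7*w^3 + 15*w^2 - 4*w + 6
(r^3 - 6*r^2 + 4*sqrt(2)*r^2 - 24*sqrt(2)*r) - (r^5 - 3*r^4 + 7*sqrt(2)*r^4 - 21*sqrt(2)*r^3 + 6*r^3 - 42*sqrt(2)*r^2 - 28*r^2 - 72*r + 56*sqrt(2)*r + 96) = -r^5 - 7*sqrt(2)*r^4 + 3*r^4 - 5*r^3 + 21*sqrt(2)*r^3 + 22*r^2 + 46*sqrt(2)*r^2 - 80*sqrt(2)*r + 72*r - 96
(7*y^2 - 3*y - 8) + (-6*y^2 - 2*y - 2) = y^2 - 5*y - 10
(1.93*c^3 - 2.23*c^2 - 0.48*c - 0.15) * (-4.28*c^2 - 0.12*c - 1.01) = -8.2604*c^5 + 9.3128*c^4 + 0.3727*c^3 + 2.9519*c^2 + 0.5028*c + 0.1515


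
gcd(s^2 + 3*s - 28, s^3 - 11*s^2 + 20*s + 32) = s - 4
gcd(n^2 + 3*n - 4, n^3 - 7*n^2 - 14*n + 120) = n + 4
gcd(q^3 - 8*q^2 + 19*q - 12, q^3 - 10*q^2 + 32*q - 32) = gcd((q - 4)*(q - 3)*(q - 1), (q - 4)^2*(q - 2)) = q - 4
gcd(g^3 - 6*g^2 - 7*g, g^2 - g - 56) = 1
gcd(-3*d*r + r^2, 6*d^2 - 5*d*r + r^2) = -3*d + r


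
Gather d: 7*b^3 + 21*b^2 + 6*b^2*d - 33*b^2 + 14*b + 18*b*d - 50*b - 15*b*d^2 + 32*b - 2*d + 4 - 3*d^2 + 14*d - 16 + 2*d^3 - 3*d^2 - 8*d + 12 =7*b^3 - 12*b^2 - 4*b + 2*d^3 + d^2*(-15*b - 6) + d*(6*b^2 + 18*b + 4)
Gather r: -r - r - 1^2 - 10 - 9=-2*r - 20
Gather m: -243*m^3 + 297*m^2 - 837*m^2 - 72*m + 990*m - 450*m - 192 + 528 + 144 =-243*m^3 - 540*m^2 + 468*m + 480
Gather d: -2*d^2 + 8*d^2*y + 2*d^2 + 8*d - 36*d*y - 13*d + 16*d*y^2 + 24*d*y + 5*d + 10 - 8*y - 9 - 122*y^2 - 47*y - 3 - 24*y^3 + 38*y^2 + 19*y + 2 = 8*d^2*y + d*(16*y^2 - 12*y) - 24*y^3 - 84*y^2 - 36*y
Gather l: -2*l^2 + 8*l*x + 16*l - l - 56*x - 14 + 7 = -2*l^2 + l*(8*x + 15) - 56*x - 7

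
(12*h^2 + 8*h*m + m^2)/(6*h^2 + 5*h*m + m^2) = (6*h + m)/(3*h + m)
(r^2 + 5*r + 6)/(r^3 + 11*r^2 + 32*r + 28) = (r + 3)/(r^2 + 9*r + 14)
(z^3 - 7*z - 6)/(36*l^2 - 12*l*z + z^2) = (z^3 - 7*z - 6)/(36*l^2 - 12*l*z + z^2)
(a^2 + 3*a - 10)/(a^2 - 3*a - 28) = (-a^2 - 3*a + 10)/(-a^2 + 3*a + 28)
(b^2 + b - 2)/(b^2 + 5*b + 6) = (b - 1)/(b + 3)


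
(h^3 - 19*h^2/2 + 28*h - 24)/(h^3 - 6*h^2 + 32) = (h - 3/2)/(h + 2)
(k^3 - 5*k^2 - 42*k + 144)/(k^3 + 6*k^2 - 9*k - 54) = (k - 8)/(k + 3)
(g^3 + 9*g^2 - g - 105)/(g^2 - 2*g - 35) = (g^2 + 4*g - 21)/(g - 7)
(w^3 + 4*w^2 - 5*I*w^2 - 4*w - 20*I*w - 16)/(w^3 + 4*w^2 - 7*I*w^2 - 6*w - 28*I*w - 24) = (w - 4*I)/(w - 6*I)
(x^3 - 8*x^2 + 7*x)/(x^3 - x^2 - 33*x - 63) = x*(x - 1)/(x^2 + 6*x + 9)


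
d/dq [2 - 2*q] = -2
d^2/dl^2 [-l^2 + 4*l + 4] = -2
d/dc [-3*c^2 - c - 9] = -6*c - 1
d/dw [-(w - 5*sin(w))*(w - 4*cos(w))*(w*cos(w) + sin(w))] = (w - 5*sin(w))*(w - 4*cos(w))*(w*sin(w) - 2*cos(w)) - (w - 5*sin(w))*(w*cos(w) + sin(w))*(4*sin(w) + 1) + (w - 4*cos(w))*(w*cos(w) + sin(w))*(5*cos(w) - 1)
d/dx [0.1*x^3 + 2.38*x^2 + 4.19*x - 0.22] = 0.3*x^2 + 4.76*x + 4.19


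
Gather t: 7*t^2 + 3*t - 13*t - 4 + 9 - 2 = 7*t^2 - 10*t + 3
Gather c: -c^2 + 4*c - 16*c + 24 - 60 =-c^2 - 12*c - 36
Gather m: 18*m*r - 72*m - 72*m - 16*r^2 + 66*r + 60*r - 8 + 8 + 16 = m*(18*r - 144) - 16*r^2 + 126*r + 16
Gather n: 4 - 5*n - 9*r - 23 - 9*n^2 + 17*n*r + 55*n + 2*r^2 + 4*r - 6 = -9*n^2 + n*(17*r + 50) + 2*r^2 - 5*r - 25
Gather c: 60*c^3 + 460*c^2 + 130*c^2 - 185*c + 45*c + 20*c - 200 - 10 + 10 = 60*c^3 + 590*c^2 - 120*c - 200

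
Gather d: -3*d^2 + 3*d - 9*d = -3*d^2 - 6*d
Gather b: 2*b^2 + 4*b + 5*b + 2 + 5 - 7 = 2*b^2 + 9*b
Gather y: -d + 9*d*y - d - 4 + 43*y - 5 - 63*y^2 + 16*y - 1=-2*d - 63*y^2 + y*(9*d + 59) - 10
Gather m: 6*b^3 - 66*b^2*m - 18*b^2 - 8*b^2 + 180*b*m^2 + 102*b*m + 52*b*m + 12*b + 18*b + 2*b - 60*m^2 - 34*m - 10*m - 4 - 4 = 6*b^3 - 26*b^2 + 32*b + m^2*(180*b - 60) + m*(-66*b^2 + 154*b - 44) - 8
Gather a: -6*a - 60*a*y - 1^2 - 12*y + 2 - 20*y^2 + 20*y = a*(-60*y - 6) - 20*y^2 + 8*y + 1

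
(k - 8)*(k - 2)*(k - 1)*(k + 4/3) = k^4 - 29*k^3/3 + 34*k^2/3 + 56*k/3 - 64/3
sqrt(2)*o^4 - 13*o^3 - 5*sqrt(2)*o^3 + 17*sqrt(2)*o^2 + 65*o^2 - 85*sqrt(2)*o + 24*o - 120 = (o - 5)*(o - 4*sqrt(2))*(o - 3*sqrt(2))*(sqrt(2)*o + 1)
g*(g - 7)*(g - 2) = g^3 - 9*g^2 + 14*g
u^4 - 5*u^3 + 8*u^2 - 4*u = u*(u - 2)^2*(u - 1)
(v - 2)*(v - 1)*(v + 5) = v^3 + 2*v^2 - 13*v + 10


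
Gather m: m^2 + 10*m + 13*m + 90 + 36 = m^2 + 23*m + 126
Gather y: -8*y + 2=2 - 8*y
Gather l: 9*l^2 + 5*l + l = 9*l^2 + 6*l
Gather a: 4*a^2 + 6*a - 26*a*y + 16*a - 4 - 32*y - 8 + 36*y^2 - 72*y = 4*a^2 + a*(22 - 26*y) + 36*y^2 - 104*y - 12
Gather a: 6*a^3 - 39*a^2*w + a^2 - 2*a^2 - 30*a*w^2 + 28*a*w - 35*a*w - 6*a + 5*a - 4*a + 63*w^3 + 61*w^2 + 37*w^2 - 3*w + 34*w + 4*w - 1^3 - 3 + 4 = 6*a^3 + a^2*(-39*w - 1) + a*(-30*w^2 - 7*w - 5) + 63*w^3 + 98*w^2 + 35*w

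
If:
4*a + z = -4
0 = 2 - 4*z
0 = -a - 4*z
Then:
No Solution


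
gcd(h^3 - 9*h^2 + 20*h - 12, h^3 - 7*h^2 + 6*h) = h^2 - 7*h + 6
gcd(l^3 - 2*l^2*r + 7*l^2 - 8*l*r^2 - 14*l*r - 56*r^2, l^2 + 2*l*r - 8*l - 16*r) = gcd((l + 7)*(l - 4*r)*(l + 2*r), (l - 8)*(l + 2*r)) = l + 2*r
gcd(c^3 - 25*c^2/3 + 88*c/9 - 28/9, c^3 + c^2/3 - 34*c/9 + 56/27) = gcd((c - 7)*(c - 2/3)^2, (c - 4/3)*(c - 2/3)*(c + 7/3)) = c - 2/3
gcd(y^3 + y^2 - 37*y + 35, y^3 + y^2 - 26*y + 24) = y - 1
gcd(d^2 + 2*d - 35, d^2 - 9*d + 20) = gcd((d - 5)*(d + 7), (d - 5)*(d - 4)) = d - 5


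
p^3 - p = p*(p - 1)*(p + 1)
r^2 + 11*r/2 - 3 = (r - 1/2)*(r + 6)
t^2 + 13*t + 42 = (t + 6)*(t + 7)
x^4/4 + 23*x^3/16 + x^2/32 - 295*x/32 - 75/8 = (x/4 + 1)*(x - 5/2)*(x + 5/4)*(x + 3)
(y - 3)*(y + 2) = y^2 - y - 6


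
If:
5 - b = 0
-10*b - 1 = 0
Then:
No Solution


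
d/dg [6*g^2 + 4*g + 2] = 12*g + 4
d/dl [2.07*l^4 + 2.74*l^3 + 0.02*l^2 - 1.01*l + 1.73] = 8.28*l^3 + 8.22*l^2 + 0.04*l - 1.01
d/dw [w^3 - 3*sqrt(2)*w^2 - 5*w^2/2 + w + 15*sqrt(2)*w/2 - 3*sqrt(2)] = 3*w^2 - 6*sqrt(2)*w - 5*w + 1 + 15*sqrt(2)/2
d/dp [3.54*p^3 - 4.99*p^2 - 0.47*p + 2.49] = 10.62*p^2 - 9.98*p - 0.47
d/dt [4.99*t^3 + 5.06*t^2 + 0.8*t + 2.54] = 14.97*t^2 + 10.12*t + 0.8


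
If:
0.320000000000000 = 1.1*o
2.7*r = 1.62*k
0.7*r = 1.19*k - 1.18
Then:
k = 1.53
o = 0.29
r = 0.92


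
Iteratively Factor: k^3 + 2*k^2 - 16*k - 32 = (k - 4)*(k^2 + 6*k + 8) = (k - 4)*(k + 4)*(k + 2)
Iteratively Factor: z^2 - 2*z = (z - 2)*(z)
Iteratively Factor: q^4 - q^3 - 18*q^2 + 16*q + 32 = (q + 1)*(q^3 - 2*q^2 - 16*q + 32) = (q - 2)*(q + 1)*(q^2 - 16) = (q - 2)*(q + 1)*(q + 4)*(q - 4)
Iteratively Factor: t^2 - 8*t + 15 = (t - 3)*(t - 5)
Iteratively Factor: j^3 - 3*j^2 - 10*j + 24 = (j - 2)*(j^2 - j - 12) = (j - 4)*(j - 2)*(j + 3)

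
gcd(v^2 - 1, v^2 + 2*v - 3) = v - 1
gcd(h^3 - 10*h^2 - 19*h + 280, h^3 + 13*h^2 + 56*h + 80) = h + 5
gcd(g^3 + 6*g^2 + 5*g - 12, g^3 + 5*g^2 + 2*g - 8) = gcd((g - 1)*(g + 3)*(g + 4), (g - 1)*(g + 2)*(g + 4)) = g^2 + 3*g - 4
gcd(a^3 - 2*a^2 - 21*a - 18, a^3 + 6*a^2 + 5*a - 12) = a + 3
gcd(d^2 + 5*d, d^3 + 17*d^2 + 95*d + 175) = d + 5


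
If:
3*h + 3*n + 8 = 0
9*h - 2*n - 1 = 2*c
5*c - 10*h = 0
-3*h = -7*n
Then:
No Solution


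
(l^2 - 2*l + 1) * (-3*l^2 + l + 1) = -3*l^4 + 7*l^3 - 4*l^2 - l + 1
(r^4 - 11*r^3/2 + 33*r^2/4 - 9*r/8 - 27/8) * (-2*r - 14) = -2*r^5 - 3*r^4 + 121*r^3/2 - 453*r^2/4 + 45*r/2 + 189/4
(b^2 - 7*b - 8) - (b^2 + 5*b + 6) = -12*b - 14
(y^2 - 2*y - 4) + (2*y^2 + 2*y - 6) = 3*y^2 - 10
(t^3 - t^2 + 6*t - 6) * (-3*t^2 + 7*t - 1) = -3*t^5 + 10*t^4 - 26*t^3 + 61*t^2 - 48*t + 6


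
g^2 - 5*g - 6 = (g - 6)*(g + 1)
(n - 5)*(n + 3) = n^2 - 2*n - 15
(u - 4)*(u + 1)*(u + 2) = u^3 - u^2 - 10*u - 8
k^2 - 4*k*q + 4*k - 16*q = (k + 4)*(k - 4*q)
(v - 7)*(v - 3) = v^2 - 10*v + 21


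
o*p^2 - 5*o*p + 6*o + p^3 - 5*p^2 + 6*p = (o + p)*(p - 3)*(p - 2)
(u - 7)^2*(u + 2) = u^3 - 12*u^2 + 21*u + 98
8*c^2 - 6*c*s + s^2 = (-4*c + s)*(-2*c + s)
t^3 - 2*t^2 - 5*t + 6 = (t - 3)*(t - 1)*(t + 2)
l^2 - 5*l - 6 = (l - 6)*(l + 1)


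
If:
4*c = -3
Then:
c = -3/4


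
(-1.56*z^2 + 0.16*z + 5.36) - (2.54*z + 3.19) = -1.56*z^2 - 2.38*z + 2.17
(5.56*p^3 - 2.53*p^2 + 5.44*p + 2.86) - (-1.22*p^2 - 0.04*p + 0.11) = 5.56*p^3 - 1.31*p^2 + 5.48*p + 2.75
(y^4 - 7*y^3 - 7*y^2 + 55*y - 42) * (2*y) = 2*y^5 - 14*y^4 - 14*y^3 + 110*y^2 - 84*y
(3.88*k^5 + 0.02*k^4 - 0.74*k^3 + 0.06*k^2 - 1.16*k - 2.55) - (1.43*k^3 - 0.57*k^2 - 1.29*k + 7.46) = 3.88*k^5 + 0.02*k^4 - 2.17*k^3 + 0.63*k^2 + 0.13*k - 10.01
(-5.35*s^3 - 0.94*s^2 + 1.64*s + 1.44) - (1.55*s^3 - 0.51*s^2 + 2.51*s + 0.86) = -6.9*s^3 - 0.43*s^2 - 0.87*s + 0.58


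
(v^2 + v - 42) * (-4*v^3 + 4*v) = -4*v^5 - 4*v^4 + 172*v^3 + 4*v^2 - 168*v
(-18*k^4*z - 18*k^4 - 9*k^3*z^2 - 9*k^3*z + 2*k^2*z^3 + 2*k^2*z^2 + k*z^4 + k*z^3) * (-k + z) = 18*k^5*z + 18*k^5 - 9*k^4*z^2 - 9*k^4*z - 11*k^3*z^3 - 11*k^3*z^2 + k^2*z^4 + k^2*z^3 + k*z^5 + k*z^4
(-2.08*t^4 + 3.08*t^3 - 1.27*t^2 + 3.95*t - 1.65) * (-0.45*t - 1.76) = 0.936*t^5 + 2.2748*t^4 - 4.8493*t^3 + 0.4577*t^2 - 6.2095*t + 2.904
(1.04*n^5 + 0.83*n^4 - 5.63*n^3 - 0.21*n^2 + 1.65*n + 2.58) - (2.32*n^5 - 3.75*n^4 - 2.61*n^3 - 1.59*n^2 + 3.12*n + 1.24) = -1.28*n^5 + 4.58*n^4 - 3.02*n^3 + 1.38*n^2 - 1.47*n + 1.34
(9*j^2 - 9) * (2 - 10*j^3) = -90*j^5 + 90*j^3 + 18*j^2 - 18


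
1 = 1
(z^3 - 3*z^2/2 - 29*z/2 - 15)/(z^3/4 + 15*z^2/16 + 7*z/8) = 8*(2*z^2 - 7*z - 15)/(z*(4*z + 7))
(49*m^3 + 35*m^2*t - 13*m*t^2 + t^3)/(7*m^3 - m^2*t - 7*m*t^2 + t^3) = (-7*m + t)/(-m + t)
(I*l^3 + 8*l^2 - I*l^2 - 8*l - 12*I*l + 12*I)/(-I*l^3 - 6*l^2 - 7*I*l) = (-l^3 + l^2*(1 + 8*I) + 4*l*(3 - 2*I) - 12)/(l*(l^2 - 6*I*l + 7))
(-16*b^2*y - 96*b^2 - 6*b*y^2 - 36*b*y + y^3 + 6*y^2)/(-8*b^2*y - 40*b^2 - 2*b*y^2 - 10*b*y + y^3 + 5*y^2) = (-8*b*y - 48*b + y^2 + 6*y)/(-4*b*y - 20*b + y^2 + 5*y)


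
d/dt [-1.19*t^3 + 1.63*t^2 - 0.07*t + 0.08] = -3.57*t^2 + 3.26*t - 0.07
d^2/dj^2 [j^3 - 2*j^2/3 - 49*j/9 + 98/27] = 6*j - 4/3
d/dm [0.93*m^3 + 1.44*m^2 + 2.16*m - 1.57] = 2.79*m^2 + 2.88*m + 2.16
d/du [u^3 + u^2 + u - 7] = 3*u^2 + 2*u + 1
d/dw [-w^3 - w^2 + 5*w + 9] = -3*w^2 - 2*w + 5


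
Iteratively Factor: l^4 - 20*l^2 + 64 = (l - 2)*(l^3 + 2*l^2 - 16*l - 32) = (l - 2)*(l + 4)*(l^2 - 2*l - 8) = (l - 4)*(l - 2)*(l + 4)*(l + 2)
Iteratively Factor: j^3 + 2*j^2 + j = (j + 1)*(j^2 + j) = (j + 1)^2*(j)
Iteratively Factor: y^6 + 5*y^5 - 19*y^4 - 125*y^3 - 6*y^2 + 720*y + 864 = (y - 3)*(y^5 + 8*y^4 + 5*y^3 - 110*y^2 - 336*y - 288) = (y - 3)*(y + 3)*(y^4 + 5*y^3 - 10*y^2 - 80*y - 96) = (y - 3)*(y + 3)^2*(y^3 + 2*y^2 - 16*y - 32) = (y - 3)*(y + 2)*(y + 3)^2*(y^2 - 16) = (y - 4)*(y - 3)*(y + 2)*(y + 3)^2*(y + 4)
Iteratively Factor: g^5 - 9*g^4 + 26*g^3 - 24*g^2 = (g - 3)*(g^4 - 6*g^3 + 8*g^2) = (g - 4)*(g - 3)*(g^3 - 2*g^2) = g*(g - 4)*(g - 3)*(g^2 - 2*g) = g^2*(g - 4)*(g - 3)*(g - 2)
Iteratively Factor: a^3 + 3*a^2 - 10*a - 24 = (a + 2)*(a^2 + a - 12) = (a - 3)*(a + 2)*(a + 4)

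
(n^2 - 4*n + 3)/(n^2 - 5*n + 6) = (n - 1)/(n - 2)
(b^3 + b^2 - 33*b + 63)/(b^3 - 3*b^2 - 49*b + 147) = (b - 3)/(b - 7)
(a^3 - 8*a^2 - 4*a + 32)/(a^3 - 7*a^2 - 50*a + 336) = (a^2 - 4)/(a^2 + a - 42)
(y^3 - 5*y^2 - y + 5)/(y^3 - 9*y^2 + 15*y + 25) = (y - 1)/(y - 5)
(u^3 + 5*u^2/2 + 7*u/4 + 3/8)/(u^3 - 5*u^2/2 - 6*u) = (u^2 + u + 1/4)/(u*(u - 4))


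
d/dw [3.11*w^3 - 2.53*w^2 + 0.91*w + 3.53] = 9.33*w^2 - 5.06*w + 0.91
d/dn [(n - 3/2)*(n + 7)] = 2*n + 11/2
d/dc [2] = 0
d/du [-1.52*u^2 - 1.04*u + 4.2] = -3.04*u - 1.04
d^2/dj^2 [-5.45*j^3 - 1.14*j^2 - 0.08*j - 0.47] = -32.7*j - 2.28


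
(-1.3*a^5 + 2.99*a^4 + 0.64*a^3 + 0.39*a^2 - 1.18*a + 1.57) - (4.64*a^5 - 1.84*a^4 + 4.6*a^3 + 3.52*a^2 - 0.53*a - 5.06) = -5.94*a^5 + 4.83*a^4 - 3.96*a^3 - 3.13*a^2 - 0.65*a + 6.63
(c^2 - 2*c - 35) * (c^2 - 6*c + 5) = c^4 - 8*c^3 - 18*c^2 + 200*c - 175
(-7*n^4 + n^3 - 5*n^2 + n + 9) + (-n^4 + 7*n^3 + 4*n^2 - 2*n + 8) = -8*n^4 + 8*n^3 - n^2 - n + 17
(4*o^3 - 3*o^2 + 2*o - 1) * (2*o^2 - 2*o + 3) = 8*o^5 - 14*o^4 + 22*o^3 - 15*o^2 + 8*o - 3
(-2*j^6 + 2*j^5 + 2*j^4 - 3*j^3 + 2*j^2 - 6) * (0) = 0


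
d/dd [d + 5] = 1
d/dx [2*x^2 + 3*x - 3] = 4*x + 3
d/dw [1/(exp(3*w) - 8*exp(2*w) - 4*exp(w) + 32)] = (-3*exp(2*w) + 16*exp(w) + 4)*exp(w)/(exp(3*w) - 8*exp(2*w) - 4*exp(w) + 32)^2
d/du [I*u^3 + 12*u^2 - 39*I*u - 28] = 3*I*u^2 + 24*u - 39*I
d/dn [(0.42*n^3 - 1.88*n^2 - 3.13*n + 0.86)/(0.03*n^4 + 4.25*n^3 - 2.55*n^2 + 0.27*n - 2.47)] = (-0.0126*n^6 + 0.112800000000001*n^5 + 7.2007*n^4 + 26.7286*n^3 - 22.5663*n^2 + 13.6732*n + 7.4989)/(0.0009*n^8 + 0.255*n^7 + 17.9095*n^6 - 21.6588*n^5 + 8.6493*n^4 - 22.372*n^3 + 12.6699*n^2 - 1.3338*n + 6.1009)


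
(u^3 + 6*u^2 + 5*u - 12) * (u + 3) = u^4 + 9*u^3 + 23*u^2 + 3*u - 36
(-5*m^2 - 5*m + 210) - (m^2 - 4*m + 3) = -6*m^2 - m + 207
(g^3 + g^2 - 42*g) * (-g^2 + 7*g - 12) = -g^5 + 6*g^4 + 37*g^3 - 306*g^2 + 504*g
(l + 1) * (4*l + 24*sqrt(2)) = 4*l^2 + 4*l + 24*sqrt(2)*l + 24*sqrt(2)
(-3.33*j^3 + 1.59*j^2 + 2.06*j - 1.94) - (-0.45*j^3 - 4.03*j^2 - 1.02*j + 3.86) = -2.88*j^3 + 5.62*j^2 + 3.08*j - 5.8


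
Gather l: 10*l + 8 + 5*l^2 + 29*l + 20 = 5*l^2 + 39*l + 28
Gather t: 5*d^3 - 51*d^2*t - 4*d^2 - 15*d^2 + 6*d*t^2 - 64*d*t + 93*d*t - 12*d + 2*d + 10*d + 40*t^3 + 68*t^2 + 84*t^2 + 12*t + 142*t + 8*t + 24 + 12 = 5*d^3 - 19*d^2 + 40*t^3 + t^2*(6*d + 152) + t*(-51*d^2 + 29*d + 162) + 36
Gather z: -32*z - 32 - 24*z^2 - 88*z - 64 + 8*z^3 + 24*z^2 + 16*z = 8*z^3 - 104*z - 96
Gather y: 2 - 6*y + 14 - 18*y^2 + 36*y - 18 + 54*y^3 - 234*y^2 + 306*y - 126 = 54*y^3 - 252*y^2 + 336*y - 128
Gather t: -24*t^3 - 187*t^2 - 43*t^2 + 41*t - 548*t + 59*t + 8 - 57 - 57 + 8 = -24*t^3 - 230*t^2 - 448*t - 98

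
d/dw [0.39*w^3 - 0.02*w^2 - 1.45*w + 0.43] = 1.17*w^2 - 0.04*w - 1.45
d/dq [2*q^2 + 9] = 4*q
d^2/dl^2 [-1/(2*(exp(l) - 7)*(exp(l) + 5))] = (-2*exp(3*l) + 3*exp(2*l) - 72*exp(l) + 35)*exp(l)/(exp(6*l) - 6*exp(5*l) - 93*exp(4*l) + 412*exp(3*l) + 3255*exp(2*l) - 7350*exp(l) - 42875)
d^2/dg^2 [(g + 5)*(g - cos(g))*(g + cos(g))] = 2*g*cos(2*g) + 6*g + 2*sin(2*g) + 10*cos(2*g) + 10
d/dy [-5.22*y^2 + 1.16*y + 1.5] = 1.16 - 10.44*y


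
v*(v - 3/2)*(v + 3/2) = v^3 - 9*v/4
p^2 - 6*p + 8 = (p - 4)*(p - 2)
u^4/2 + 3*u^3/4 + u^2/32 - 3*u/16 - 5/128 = (u/2 + 1/4)*(u - 1/2)*(u + 1/4)*(u + 5/4)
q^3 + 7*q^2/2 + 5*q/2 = q*(q + 1)*(q + 5/2)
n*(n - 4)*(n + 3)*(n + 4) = n^4 + 3*n^3 - 16*n^2 - 48*n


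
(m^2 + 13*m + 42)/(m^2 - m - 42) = (m + 7)/(m - 7)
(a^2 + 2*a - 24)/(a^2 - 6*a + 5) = (a^2 + 2*a - 24)/(a^2 - 6*a + 5)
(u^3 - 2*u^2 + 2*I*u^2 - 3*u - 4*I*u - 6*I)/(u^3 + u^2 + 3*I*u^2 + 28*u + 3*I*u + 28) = (u^2 + u*(-3 + 2*I) - 6*I)/(u^2 + 3*I*u + 28)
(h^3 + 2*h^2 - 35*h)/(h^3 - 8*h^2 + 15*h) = (h + 7)/(h - 3)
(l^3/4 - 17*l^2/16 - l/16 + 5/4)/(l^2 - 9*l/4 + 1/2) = (4*l^3 - 17*l^2 - l + 20)/(4*(4*l^2 - 9*l + 2))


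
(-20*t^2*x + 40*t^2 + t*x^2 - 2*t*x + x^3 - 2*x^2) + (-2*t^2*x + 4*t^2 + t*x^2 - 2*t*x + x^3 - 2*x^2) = -22*t^2*x + 44*t^2 + 2*t*x^2 - 4*t*x + 2*x^3 - 4*x^2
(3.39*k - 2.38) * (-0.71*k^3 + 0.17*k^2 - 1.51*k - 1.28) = -2.4069*k^4 + 2.2661*k^3 - 5.5235*k^2 - 0.7454*k + 3.0464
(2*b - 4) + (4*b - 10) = 6*b - 14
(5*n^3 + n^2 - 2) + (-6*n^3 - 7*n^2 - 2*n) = -n^3 - 6*n^2 - 2*n - 2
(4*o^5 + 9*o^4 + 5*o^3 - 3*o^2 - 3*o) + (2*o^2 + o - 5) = 4*o^5 + 9*o^4 + 5*o^3 - o^2 - 2*o - 5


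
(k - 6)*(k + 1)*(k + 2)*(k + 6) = k^4 + 3*k^3 - 34*k^2 - 108*k - 72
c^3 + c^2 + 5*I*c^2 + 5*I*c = c*(c + 1)*(c + 5*I)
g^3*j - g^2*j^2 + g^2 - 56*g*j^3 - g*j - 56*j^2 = (g - 8*j)*(g + 7*j)*(g*j + 1)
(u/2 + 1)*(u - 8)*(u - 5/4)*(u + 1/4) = u^4/2 - 7*u^3/2 - 165*u^2/32 + 143*u/16 + 5/2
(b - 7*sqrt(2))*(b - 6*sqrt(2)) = b^2 - 13*sqrt(2)*b + 84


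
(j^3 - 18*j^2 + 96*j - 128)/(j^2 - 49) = (j^3 - 18*j^2 + 96*j - 128)/(j^2 - 49)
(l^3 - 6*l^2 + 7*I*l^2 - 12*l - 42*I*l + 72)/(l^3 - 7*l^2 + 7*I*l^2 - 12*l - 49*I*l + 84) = (l - 6)/(l - 7)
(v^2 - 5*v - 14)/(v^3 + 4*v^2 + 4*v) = (v - 7)/(v*(v + 2))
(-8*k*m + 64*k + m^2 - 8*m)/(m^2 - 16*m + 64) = (-8*k + m)/(m - 8)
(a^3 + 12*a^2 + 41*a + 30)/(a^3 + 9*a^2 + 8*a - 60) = (a + 1)/(a - 2)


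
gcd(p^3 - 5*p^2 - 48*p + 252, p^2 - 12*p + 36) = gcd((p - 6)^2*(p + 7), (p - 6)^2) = p^2 - 12*p + 36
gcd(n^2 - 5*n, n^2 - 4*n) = n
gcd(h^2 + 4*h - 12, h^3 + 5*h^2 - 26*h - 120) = h + 6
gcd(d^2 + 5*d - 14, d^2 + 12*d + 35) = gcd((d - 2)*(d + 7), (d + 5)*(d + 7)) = d + 7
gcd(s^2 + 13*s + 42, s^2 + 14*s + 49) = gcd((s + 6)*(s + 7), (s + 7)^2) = s + 7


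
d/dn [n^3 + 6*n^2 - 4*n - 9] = 3*n^2 + 12*n - 4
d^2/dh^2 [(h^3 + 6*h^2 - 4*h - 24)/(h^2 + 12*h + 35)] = 6*(11*h^3 + 186*h^2 + 1077*h + 2138)/(h^6 + 36*h^5 + 537*h^4 + 4248*h^3 + 18795*h^2 + 44100*h + 42875)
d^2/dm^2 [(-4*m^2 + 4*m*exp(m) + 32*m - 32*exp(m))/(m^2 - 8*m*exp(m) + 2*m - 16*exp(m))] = 4*(2*(-(4*m*exp(m) + 16*exp(m) - 1)*(m^2 - m*exp(m) - 8*m + 8*exp(m)) + 2*(m*exp(m) - 2*m - 7*exp(m) + 8)*(4*m*exp(m) - m + 12*exp(m) - 1))*(m^2 - 8*m*exp(m) + 2*m - 16*exp(m)) + (m*exp(m) - 6*exp(m) - 2)*(m^2 - 8*m*exp(m) + 2*m - 16*exp(m))^2 - 8*(m^2 - m*exp(m) - 8*m + 8*exp(m))*(4*m*exp(m) - m + 12*exp(m) - 1)^2)/(m^2 - 8*m*exp(m) + 2*m - 16*exp(m))^3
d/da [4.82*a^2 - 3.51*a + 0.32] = 9.64*a - 3.51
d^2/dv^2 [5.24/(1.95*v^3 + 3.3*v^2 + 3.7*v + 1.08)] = (-(61.308*v + 34.584)*(1.95*v^3 + 3.3*v^2 + 3.7*v + 1.08) + 5.24*(5.85*v^2 + 6.6*v + 3.7)*(11.7*v^2 + 13.2*v + 7.4))/(1.95*v^3 + 3.3*v^2 + 3.7*v + 1.08)^3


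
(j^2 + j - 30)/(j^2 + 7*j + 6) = (j - 5)/(j + 1)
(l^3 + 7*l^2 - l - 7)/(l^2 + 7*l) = l - 1/l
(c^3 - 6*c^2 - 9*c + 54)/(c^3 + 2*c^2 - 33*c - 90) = (c - 3)/(c + 5)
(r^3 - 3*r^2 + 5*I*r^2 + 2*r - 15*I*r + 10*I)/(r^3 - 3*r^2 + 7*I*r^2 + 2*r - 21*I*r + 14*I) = (r + 5*I)/(r + 7*I)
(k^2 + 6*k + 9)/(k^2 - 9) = (k + 3)/(k - 3)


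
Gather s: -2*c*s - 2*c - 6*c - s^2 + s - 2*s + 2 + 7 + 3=-8*c - s^2 + s*(-2*c - 1) + 12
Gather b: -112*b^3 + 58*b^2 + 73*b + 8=-112*b^3 + 58*b^2 + 73*b + 8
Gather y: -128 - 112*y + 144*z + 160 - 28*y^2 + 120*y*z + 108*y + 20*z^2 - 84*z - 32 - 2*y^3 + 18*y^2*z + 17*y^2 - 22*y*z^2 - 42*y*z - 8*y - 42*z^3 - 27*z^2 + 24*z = -2*y^3 + y^2*(18*z - 11) + y*(-22*z^2 + 78*z - 12) - 42*z^3 - 7*z^2 + 84*z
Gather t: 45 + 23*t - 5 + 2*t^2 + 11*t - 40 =2*t^2 + 34*t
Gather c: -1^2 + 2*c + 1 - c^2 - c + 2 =-c^2 + c + 2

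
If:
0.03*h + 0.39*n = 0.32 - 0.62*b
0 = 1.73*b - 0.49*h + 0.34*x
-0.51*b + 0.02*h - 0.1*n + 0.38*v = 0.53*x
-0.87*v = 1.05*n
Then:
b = 0.809984500932739*x + 0.763430496285724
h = 3.5536187481911*x + 2.6953770583149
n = -1.56102295647187*x - 0.60048261396563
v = 1.88399322332812*x + 0.724720396165416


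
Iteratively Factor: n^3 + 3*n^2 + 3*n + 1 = (n + 1)*(n^2 + 2*n + 1) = (n + 1)^2*(n + 1)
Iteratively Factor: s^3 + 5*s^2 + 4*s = (s)*(s^2 + 5*s + 4) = s*(s + 4)*(s + 1)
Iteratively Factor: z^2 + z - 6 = (z - 2)*(z + 3)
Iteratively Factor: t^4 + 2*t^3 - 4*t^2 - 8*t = (t + 2)*(t^3 - 4*t) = (t + 2)^2*(t^2 - 2*t) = t*(t + 2)^2*(t - 2)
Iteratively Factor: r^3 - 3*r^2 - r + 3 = (r + 1)*(r^2 - 4*r + 3) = (r - 3)*(r + 1)*(r - 1)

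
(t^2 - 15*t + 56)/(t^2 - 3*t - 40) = (t - 7)/(t + 5)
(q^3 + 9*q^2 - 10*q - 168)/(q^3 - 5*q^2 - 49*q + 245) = (q^2 + 2*q - 24)/(q^2 - 12*q + 35)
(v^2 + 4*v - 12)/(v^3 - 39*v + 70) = (v + 6)/(v^2 + 2*v - 35)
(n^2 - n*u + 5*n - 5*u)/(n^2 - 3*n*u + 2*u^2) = (-n - 5)/(-n + 2*u)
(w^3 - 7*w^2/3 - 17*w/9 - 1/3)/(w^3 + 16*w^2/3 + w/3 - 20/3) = (9*w^3 - 21*w^2 - 17*w - 3)/(3*(3*w^3 + 16*w^2 + w - 20))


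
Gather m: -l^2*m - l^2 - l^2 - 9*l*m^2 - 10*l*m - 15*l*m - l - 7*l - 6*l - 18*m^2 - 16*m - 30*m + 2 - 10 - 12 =-2*l^2 - 14*l + m^2*(-9*l - 18) + m*(-l^2 - 25*l - 46) - 20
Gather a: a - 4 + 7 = a + 3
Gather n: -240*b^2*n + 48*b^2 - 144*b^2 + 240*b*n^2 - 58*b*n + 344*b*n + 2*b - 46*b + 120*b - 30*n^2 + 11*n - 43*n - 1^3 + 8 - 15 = -96*b^2 + 76*b + n^2*(240*b - 30) + n*(-240*b^2 + 286*b - 32) - 8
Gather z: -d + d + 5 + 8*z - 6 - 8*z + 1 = 0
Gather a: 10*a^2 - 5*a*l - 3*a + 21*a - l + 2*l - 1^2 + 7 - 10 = 10*a^2 + a*(18 - 5*l) + l - 4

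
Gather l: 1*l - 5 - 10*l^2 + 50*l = -10*l^2 + 51*l - 5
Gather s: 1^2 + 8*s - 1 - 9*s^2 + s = -9*s^2 + 9*s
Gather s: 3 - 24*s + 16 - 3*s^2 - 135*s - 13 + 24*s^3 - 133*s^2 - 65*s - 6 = 24*s^3 - 136*s^2 - 224*s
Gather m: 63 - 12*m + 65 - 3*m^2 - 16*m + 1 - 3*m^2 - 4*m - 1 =-6*m^2 - 32*m + 128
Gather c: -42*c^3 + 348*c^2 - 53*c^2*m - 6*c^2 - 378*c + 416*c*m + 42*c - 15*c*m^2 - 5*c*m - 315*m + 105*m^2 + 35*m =-42*c^3 + c^2*(342 - 53*m) + c*(-15*m^2 + 411*m - 336) + 105*m^2 - 280*m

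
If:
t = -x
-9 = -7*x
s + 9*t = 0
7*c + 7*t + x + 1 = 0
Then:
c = 47/49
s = 81/7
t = -9/7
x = 9/7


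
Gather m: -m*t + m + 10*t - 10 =m*(1 - t) + 10*t - 10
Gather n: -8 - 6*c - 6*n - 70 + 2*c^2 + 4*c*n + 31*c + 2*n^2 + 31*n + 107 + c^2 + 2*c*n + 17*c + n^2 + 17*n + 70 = 3*c^2 + 42*c + 3*n^2 + n*(6*c + 42) + 99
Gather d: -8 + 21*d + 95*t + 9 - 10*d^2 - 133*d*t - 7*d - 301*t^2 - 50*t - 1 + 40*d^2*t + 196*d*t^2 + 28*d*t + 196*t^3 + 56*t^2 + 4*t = d^2*(40*t - 10) + d*(196*t^2 - 105*t + 14) + 196*t^3 - 245*t^2 + 49*t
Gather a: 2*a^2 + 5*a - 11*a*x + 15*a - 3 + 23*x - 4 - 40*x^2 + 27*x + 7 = 2*a^2 + a*(20 - 11*x) - 40*x^2 + 50*x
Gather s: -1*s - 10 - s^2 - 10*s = -s^2 - 11*s - 10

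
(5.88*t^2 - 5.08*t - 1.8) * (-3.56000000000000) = -20.9328*t^2 + 18.0848*t + 6.408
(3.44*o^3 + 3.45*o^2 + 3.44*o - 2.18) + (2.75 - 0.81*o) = 3.44*o^3 + 3.45*o^2 + 2.63*o + 0.57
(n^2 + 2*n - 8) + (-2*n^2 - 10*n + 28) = -n^2 - 8*n + 20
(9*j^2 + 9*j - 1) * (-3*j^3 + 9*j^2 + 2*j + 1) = -27*j^5 + 54*j^4 + 102*j^3 + 18*j^2 + 7*j - 1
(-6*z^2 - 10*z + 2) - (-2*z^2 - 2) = -4*z^2 - 10*z + 4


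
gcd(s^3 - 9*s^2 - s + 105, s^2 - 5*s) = s - 5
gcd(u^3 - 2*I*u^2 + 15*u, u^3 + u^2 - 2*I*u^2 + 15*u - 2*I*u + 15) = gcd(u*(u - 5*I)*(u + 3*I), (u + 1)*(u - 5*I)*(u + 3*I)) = u^2 - 2*I*u + 15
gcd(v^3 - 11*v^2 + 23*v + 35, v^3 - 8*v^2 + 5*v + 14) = v^2 - 6*v - 7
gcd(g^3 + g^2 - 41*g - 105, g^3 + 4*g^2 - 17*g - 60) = g^2 + 8*g + 15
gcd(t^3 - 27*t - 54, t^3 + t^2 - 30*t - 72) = t^2 - 3*t - 18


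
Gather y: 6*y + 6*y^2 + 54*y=6*y^2 + 60*y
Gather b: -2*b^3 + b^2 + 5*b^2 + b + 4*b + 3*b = -2*b^3 + 6*b^2 + 8*b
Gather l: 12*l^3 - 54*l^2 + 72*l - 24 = 12*l^3 - 54*l^2 + 72*l - 24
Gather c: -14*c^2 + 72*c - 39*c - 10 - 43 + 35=-14*c^2 + 33*c - 18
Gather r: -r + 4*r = 3*r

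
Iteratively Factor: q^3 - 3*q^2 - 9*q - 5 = (q - 5)*(q^2 + 2*q + 1) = (q - 5)*(q + 1)*(q + 1)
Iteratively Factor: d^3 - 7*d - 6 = (d + 1)*(d^2 - d - 6) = (d - 3)*(d + 1)*(d + 2)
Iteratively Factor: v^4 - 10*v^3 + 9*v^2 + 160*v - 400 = (v - 5)*(v^3 - 5*v^2 - 16*v + 80) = (v - 5)^2*(v^2 - 16) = (v - 5)^2*(v + 4)*(v - 4)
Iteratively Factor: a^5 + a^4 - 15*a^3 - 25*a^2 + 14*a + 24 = (a + 1)*(a^4 - 15*a^2 - 10*a + 24) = (a - 4)*(a + 1)*(a^3 + 4*a^2 + a - 6) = (a - 4)*(a + 1)*(a + 2)*(a^2 + 2*a - 3) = (a - 4)*(a - 1)*(a + 1)*(a + 2)*(a + 3)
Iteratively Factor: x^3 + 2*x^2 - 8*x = (x - 2)*(x^2 + 4*x) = x*(x - 2)*(x + 4)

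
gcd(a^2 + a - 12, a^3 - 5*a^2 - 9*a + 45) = a - 3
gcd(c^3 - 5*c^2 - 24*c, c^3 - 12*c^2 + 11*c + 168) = c^2 - 5*c - 24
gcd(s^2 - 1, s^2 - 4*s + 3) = s - 1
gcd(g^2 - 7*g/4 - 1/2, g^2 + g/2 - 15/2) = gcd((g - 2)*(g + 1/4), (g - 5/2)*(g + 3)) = 1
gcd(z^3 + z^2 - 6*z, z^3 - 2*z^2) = z^2 - 2*z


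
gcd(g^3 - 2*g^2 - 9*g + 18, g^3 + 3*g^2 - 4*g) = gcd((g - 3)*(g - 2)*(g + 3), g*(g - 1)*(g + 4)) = 1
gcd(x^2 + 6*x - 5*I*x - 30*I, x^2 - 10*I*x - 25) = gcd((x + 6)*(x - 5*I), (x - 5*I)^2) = x - 5*I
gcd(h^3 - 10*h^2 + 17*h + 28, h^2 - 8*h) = 1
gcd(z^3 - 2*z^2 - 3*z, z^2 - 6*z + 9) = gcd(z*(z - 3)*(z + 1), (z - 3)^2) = z - 3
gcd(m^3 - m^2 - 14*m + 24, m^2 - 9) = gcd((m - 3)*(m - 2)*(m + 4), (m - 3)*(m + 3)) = m - 3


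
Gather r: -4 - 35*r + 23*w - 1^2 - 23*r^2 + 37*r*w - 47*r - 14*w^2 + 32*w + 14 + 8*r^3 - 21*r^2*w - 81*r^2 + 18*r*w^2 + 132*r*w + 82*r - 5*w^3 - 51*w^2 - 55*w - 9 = 8*r^3 + r^2*(-21*w - 104) + r*(18*w^2 + 169*w) - 5*w^3 - 65*w^2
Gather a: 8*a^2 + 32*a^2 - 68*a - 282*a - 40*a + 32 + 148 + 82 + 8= 40*a^2 - 390*a + 270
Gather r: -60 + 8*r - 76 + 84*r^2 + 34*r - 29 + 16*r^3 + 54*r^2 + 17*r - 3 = 16*r^3 + 138*r^2 + 59*r - 168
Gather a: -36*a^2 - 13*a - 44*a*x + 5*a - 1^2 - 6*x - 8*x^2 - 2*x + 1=-36*a^2 + a*(-44*x - 8) - 8*x^2 - 8*x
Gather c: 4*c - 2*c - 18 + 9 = 2*c - 9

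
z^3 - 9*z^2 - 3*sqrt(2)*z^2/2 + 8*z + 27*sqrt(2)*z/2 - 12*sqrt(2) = (z - 8)*(z - 1)*(z - 3*sqrt(2)/2)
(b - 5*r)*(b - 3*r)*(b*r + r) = b^3*r - 8*b^2*r^2 + b^2*r + 15*b*r^3 - 8*b*r^2 + 15*r^3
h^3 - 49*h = h*(h - 7)*(h + 7)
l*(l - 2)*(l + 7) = l^3 + 5*l^2 - 14*l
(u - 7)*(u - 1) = u^2 - 8*u + 7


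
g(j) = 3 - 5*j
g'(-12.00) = -5.00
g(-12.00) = 63.00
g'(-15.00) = -5.00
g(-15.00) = 78.00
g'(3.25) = -5.00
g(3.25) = -13.25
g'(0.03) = -5.00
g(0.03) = 2.85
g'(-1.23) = -5.00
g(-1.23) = 9.15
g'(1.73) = -5.00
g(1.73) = -5.65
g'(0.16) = -5.00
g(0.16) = 2.20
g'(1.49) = -5.00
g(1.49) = -4.45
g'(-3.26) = -5.00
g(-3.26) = 19.30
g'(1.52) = -5.00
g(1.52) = -4.60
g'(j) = -5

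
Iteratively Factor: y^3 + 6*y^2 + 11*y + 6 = (y + 1)*(y^2 + 5*y + 6) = (y + 1)*(y + 2)*(y + 3)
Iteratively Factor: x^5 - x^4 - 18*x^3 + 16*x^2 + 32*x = (x - 2)*(x^4 + x^3 - 16*x^2 - 16*x) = (x - 2)*(x + 1)*(x^3 - 16*x) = (x - 2)*(x + 1)*(x + 4)*(x^2 - 4*x) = x*(x - 2)*(x + 1)*(x + 4)*(x - 4)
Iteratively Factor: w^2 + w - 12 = (w - 3)*(w + 4)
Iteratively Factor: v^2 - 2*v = (v - 2)*(v)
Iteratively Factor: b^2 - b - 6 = (b + 2)*(b - 3)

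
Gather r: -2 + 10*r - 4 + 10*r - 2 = 20*r - 8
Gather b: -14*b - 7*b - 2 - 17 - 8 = -21*b - 27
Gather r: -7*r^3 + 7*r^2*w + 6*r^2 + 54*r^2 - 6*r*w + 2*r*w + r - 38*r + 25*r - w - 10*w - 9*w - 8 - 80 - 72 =-7*r^3 + r^2*(7*w + 60) + r*(-4*w - 12) - 20*w - 160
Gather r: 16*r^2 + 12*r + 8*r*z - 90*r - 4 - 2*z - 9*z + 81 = 16*r^2 + r*(8*z - 78) - 11*z + 77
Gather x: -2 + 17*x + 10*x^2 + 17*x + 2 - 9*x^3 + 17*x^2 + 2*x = -9*x^3 + 27*x^2 + 36*x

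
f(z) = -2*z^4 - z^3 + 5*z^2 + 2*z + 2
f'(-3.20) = 201.42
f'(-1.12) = -1.72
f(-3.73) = -271.14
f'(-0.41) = -2.05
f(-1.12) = 4.29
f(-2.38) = -25.13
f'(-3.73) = 338.12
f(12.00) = -42454.00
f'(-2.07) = 39.40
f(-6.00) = -2206.00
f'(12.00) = -14134.00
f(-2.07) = -8.57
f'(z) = -8*z^3 - 3*z^2 + 10*z + 2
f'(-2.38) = 69.06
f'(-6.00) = 1562.00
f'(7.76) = -3839.36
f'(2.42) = -104.75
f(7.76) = -7401.00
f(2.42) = -46.65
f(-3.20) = -130.15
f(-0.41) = 2.03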